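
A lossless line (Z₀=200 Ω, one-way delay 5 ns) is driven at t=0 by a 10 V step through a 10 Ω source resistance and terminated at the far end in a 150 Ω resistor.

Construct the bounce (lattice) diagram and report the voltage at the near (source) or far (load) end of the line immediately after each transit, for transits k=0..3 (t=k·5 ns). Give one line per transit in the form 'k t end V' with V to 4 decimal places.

0 0 source 9.5238
1 5 load 8.1633
2 10 source 9.3942
3 15 load 9.2184

Γ_L=-0.142857, Γ_S=-0.904762; launch V₁=10·200/210=9.523810
k=0 src: V=9.5238
k=1 load: inc=9.523810, refl=9.523810·-0.142857=-1.3605; V=0.000000+9.523810+-1.360544=8.1633
k=2 src: inc=-1.360544, refl=-1.360544·-0.904762=1.2310; V=9.523810+-1.360544+1.230969=9.3942
k=3 load: inc=1.230969, refl=1.230969·-0.142857=-0.1759; V=8.163265+1.230969+-0.175853=9.2184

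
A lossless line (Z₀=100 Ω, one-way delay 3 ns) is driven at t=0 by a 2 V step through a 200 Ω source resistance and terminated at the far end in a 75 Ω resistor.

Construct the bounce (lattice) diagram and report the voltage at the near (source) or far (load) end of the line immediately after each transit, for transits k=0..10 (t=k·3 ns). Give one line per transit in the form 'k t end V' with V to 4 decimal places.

Γ_L=-0.142857, Γ_S=0.333333; launch V₁=2·100/300=0.666667
k=0 src: V=0.6667
k=1 load: inc=0.666667, refl=0.666667·-0.142857=-0.0952; V=0.000000+0.666667+-0.095238=0.5714
k=2 src: inc=-0.095238, refl=-0.095238·0.333333=-0.0317; V=0.666667+-0.095238+-0.031746=0.5397
k=3 load: inc=-0.031746, refl=-0.031746·-0.142857=0.0045; V=0.571429+-0.031746+0.004535=0.5442
k=4 src: inc=0.004535, refl=0.004535·0.333333=0.0015; V=0.539683+0.004535+0.001512=0.5457
k=5 load: inc=0.001512, refl=0.001512·-0.142857=-0.0002; V=0.544218+0.001512+-0.000216=0.5455
k=6 src: inc=-0.000216, refl=-0.000216·0.333333=-0.0001; V=0.545729+-0.000216+-0.000072=0.5454
k=7 load: inc=-0.000072, refl=-0.000072·-0.142857=0.0000; V=0.545513+-0.000072+0.000010=0.5455
k=8 src: inc=0.000010, refl=0.000010·0.333333=0.0000; V=0.545441+0.000010+0.000003=0.5455
k=9 load: inc=0.000003, refl=0.000003·-0.142857=-0.0000; V=0.545452+0.000003+-0.000000=0.5455
k=10 src: inc=-0.000000, refl=-0.000000·0.333333=-0.0000; V=0.545455+-0.000000+-0.000000=0.5455

0 0 source 0.6667
1 3 load 0.5714
2 6 source 0.5397
3 9 load 0.5442
4 12 source 0.5457
5 15 load 0.5455
6 18 source 0.5454
7 21 load 0.5455
8 24 source 0.5455
9 27 load 0.5455
10 30 source 0.5455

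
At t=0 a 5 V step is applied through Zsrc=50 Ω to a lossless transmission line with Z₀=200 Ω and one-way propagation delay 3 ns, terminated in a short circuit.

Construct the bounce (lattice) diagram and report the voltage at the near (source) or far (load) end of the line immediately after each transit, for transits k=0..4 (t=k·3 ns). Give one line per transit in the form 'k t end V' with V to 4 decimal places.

0 0 source 4.0000
1 3 load 0.0000
2 6 source 2.4000
3 9 load 0.0000
4 12 source 1.4400

Γ_L=-1.000000, Γ_S=-0.600000; launch V₁=5·200/250=4.000000
k=0 src: V=4.0000
k=1 load: inc=4.000000, refl=4.000000·-1.000000=-4.0000; V=0.000000+4.000000+-4.000000=0.0000
k=2 src: inc=-4.000000, refl=-4.000000·-0.600000=2.4000; V=4.000000+-4.000000+2.400000=2.4000
k=3 load: inc=2.400000, refl=2.400000·-1.000000=-2.4000; V=0.000000+2.400000+-2.400000=0.0000
k=4 src: inc=-2.400000, refl=-2.400000·-0.600000=1.4400; V=2.400000+-2.400000+1.440000=1.4400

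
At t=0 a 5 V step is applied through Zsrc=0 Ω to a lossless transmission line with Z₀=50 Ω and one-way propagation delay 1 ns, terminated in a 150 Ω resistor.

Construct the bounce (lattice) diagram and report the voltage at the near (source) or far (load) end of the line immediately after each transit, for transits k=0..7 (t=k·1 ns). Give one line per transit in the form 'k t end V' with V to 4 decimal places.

0 0 source 5.0000
1 1 load 7.5000
2 2 source 5.0000
3 3 load 3.7500
4 4 source 5.0000
5 5 load 5.6250
6 6 source 5.0000
7 7 load 4.6875

Γ_L=0.500000, Γ_S=-1.000000; launch V₁=5·50/50=5.000000
k=0 src: V=5.0000
k=1 load: inc=5.000000, refl=5.000000·0.500000=2.5000; V=0.000000+5.000000+2.500000=7.5000
k=2 src: inc=2.500000, refl=2.500000·-1.000000=-2.5000; V=5.000000+2.500000+-2.500000=5.0000
k=3 load: inc=-2.500000, refl=-2.500000·0.500000=-1.2500; V=7.500000+-2.500000+-1.250000=3.7500
k=4 src: inc=-1.250000, refl=-1.250000·-1.000000=1.2500; V=5.000000+-1.250000+1.250000=5.0000
k=5 load: inc=1.250000, refl=1.250000·0.500000=0.6250; V=3.750000+1.250000+0.625000=5.6250
k=6 src: inc=0.625000, refl=0.625000·-1.000000=-0.6250; V=5.000000+0.625000+-0.625000=5.0000
k=7 load: inc=-0.625000, refl=-0.625000·0.500000=-0.3125; V=5.625000+-0.625000+-0.312500=4.6875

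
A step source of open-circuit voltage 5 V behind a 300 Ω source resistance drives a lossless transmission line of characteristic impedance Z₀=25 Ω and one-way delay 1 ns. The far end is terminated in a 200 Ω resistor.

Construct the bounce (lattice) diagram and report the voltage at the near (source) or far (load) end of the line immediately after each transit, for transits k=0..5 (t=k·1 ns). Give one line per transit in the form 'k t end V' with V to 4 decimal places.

0 0 source 0.3846
1 1 load 0.6838
2 2 source 0.9369
3 3 load 1.1338
4 4 source 1.3003
5 5 load 1.4299

Γ_L=0.777778, Γ_S=0.846154; launch V₁=5·25/325=0.384615
k=0 src: V=0.3846
k=1 load: inc=0.384615, refl=0.384615·0.777778=0.2991; V=0.000000+0.384615+0.299145=0.6838
k=2 src: inc=0.299145, refl=0.299145·0.846154=0.2531; V=0.384615+0.299145+0.253123=0.9369
k=3 load: inc=0.253123, refl=0.253123·0.777778=0.1969; V=0.683761+0.253123+0.196873=1.1338
k=4 src: inc=0.196873, refl=0.196873·0.846154=0.1666; V=0.936884+0.196873+0.166585=1.3003
k=5 load: inc=0.166585, refl=0.166585·0.777778=0.1296; V=1.133757+0.166585+0.129566=1.4299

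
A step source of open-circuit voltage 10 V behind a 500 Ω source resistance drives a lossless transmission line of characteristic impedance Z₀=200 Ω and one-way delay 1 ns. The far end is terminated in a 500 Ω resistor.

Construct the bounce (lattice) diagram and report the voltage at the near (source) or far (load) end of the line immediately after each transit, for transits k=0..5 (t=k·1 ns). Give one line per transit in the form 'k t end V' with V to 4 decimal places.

Γ_L=0.428571, Γ_S=0.428571; launch V₁=10·200/700=2.857143
k=0 src: V=2.8571
k=1 load: inc=2.857143, refl=2.857143·0.428571=1.2245; V=0.000000+2.857143+1.224490=4.0816
k=2 src: inc=1.224490, refl=1.224490·0.428571=0.5248; V=2.857143+1.224490+0.524781=4.6064
k=3 load: inc=0.524781, refl=0.524781·0.428571=0.2249; V=4.081633+0.524781+0.224906=4.8313
k=4 src: inc=0.224906, refl=0.224906·0.428571=0.0964; V=4.606414+0.224906+0.096388=4.9277
k=5 load: inc=0.096388, refl=0.096388·0.428571=0.0413; V=4.831320+0.096388+0.041309=4.9690

0 0 source 2.8571
1 1 load 4.0816
2 2 source 4.6064
3 3 load 4.8313
4 4 source 4.9277
5 5 load 4.9690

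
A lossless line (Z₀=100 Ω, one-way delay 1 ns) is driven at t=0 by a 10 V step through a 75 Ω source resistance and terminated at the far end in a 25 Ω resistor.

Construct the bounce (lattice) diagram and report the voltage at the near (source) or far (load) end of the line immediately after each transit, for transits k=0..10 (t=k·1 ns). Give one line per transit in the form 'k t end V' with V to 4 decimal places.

Γ_L=-0.600000, Γ_S=-0.142857; launch V₁=10·100/175=5.714286
k=0 src: V=5.7143
k=1 load: inc=5.714286, refl=5.714286·-0.600000=-3.4286; V=0.000000+5.714286+-3.428571=2.2857
k=2 src: inc=-3.428571, refl=-3.428571·-0.142857=0.4898; V=5.714286+-3.428571+0.489796=2.7755
k=3 load: inc=0.489796, refl=0.489796·-0.600000=-0.2939; V=2.285714+0.489796+-0.293878=2.4816
k=4 src: inc=-0.293878, refl=-0.293878·-0.142857=0.0420; V=2.775510+-0.293878+0.041983=2.5236
k=5 load: inc=0.041983, refl=0.041983·-0.600000=-0.0252; V=2.481633+0.041983+-0.025190=2.4984
k=6 src: inc=-0.025190, refl=-0.025190·-0.142857=0.0036; V=2.523615+-0.025190+0.003599=2.5020
k=7 load: inc=0.003599, refl=0.003599·-0.600000=-0.0022; V=2.498426+0.003599+-0.002159=2.4999
k=8 src: inc=-0.002159, refl=-0.002159·-0.142857=0.0003; V=2.502024+-0.002159+0.000308=2.5002
k=9 load: inc=0.000308, refl=0.000308·-0.600000=-0.0002; V=2.499865+0.000308+-0.000185=2.5000
k=10 src: inc=-0.000185, refl=-0.000185·-0.142857=0.0000; V=2.500173+-0.000185+0.000026=2.5000

0 0 source 5.7143
1 1 load 2.2857
2 2 source 2.7755
3 3 load 2.4816
4 4 source 2.5236
5 5 load 2.4984
6 6 source 2.5020
7 7 load 2.4999
8 8 source 2.5002
9 9 load 2.5000
10 10 source 2.5000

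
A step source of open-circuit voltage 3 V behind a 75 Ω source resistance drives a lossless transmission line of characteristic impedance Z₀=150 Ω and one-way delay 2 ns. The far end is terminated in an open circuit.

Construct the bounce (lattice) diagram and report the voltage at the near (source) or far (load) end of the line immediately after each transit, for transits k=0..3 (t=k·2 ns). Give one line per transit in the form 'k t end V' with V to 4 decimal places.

0 0 source 2.0000
1 2 load 4.0000
2 4 source 3.3333
3 6 load 2.6667

Γ_L=1.000000, Γ_S=-0.333333; launch V₁=3·150/225=2.000000
k=0 src: V=2.0000
k=1 load: inc=2.000000, refl=2.000000·1.000000=2.0000; V=0.000000+2.000000+2.000000=4.0000
k=2 src: inc=2.000000, refl=2.000000·-0.333333=-0.6667; V=2.000000+2.000000+-0.666667=3.3333
k=3 load: inc=-0.666667, refl=-0.666667·1.000000=-0.6667; V=4.000000+-0.666667+-0.666667=2.6667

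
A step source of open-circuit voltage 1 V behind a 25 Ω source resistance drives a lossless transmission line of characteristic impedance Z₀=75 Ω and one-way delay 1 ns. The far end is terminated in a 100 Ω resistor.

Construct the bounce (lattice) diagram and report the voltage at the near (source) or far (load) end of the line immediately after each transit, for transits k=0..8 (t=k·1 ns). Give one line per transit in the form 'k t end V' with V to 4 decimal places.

0 0 source 0.7500
1 1 load 0.8571
2 2 source 0.8036
3 3 load 0.7959
4 4 source 0.7997
5 5 load 0.8003
6 6 source 0.8000
7 7 load 0.8000
8 8 source 0.8000

Γ_L=0.142857, Γ_S=-0.500000; launch V₁=1·75/100=0.750000
k=0 src: V=0.7500
k=1 load: inc=0.750000, refl=0.750000·0.142857=0.1071; V=0.000000+0.750000+0.107143=0.8571
k=2 src: inc=0.107143, refl=0.107143·-0.500000=-0.0536; V=0.750000+0.107143+-0.053571=0.8036
k=3 load: inc=-0.053571, refl=-0.053571·0.142857=-0.0077; V=0.857143+-0.053571+-0.007653=0.7959
k=4 src: inc=-0.007653, refl=-0.007653·-0.500000=0.0038; V=0.803571+-0.007653+0.003827=0.7997
k=5 load: inc=0.003827, refl=0.003827·0.142857=0.0005; V=0.795918+0.003827+0.000547=0.8003
k=6 src: inc=0.000547, refl=0.000547·-0.500000=-0.0003; V=0.799745+0.000547+-0.000273=0.8000
k=7 load: inc=-0.000273, refl=-0.000273·0.142857=-0.0000; V=0.800292+-0.000273+-0.000039=0.8000
k=8 src: inc=-0.000039, refl=-0.000039·-0.500000=0.0000; V=0.800018+-0.000039+0.000020=0.8000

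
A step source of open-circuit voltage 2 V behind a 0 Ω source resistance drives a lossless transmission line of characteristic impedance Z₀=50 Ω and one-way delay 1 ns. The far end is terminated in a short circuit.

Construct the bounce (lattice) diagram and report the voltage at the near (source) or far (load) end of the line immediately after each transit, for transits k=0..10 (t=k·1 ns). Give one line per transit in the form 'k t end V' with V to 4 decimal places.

Γ_L=-1.000000, Γ_S=-1.000000; launch V₁=2·50/50=2.000000
k=0 src: V=2.0000
k=1 load: inc=2.000000, refl=2.000000·-1.000000=-2.0000; V=0.000000+2.000000+-2.000000=0.0000
k=2 src: inc=-2.000000, refl=-2.000000·-1.000000=2.0000; V=2.000000+-2.000000+2.000000=2.0000
k=3 load: inc=2.000000, refl=2.000000·-1.000000=-2.0000; V=0.000000+2.000000+-2.000000=0.0000
k=4 src: inc=-2.000000, refl=-2.000000·-1.000000=2.0000; V=2.000000+-2.000000+2.000000=2.0000
k=5 load: inc=2.000000, refl=2.000000·-1.000000=-2.0000; V=0.000000+2.000000+-2.000000=0.0000
k=6 src: inc=-2.000000, refl=-2.000000·-1.000000=2.0000; V=2.000000+-2.000000+2.000000=2.0000
k=7 load: inc=2.000000, refl=2.000000·-1.000000=-2.0000; V=0.000000+2.000000+-2.000000=0.0000
k=8 src: inc=-2.000000, refl=-2.000000·-1.000000=2.0000; V=2.000000+-2.000000+2.000000=2.0000
k=9 load: inc=2.000000, refl=2.000000·-1.000000=-2.0000; V=0.000000+2.000000+-2.000000=0.0000
k=10 src: inc=-2.000000, refl=-2.000000·-1.000000=2.0000; V=2.000000+-2.000000+2.000000=2.0000

0 0 source 2.0000
1 1 load 0.0000
2 2 source 2.0000
3 3 load 0.0000
4 4 source 2.0000
5 5 load 0.0000
6 6 source 2.0000
7 7 load 0.0000
8 8 source 2.0000
9 9 load 0.0000
10 10 source 2.0000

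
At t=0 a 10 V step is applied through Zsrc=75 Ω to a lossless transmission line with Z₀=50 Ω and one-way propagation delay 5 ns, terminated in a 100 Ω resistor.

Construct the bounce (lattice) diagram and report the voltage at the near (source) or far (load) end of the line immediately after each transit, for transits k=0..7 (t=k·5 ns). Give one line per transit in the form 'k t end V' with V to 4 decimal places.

Γ_L=0.333333, Γ_S=0.200000; launch V₁=10·50/125=4.000000
k=0 src: V=4.0000
k=1 load: inc=4.000000, refl=4.000000·0.333333=1.3333; V=0.000000+4.000000+1.333333=5.3333
k=2 src: inc=1.333333, refl=1.333333·0.200000=0.2667; V=4.000000+1.333333+0.266667=5.6000
k=3 load: inc=0.266667, refl=0.266667·0.333333=0.0889; V=5.333333+0.266667+0.088889=5.6889
k=4 src: inc=0.088889, refl=0.088889·0.200000=0.0178; V=5.600000+0.088889+0.017778=5.7067
k=5 load: inc=0.017778, refl=0.017778·0.333333=0.0059; V=5.688889+0.017778+0.005926=5.7126
k=6 src: inc=0.005926, refl=0.005926·0.200000=0.0012; V=5.706667+0.005926+0.001185=5.7138
k=7 load: inc=0.001185, refl=0.001185·0.333333=0.0004; V=5.712593+0.001185+0.000395=5.7142

0 0 source 4.0000
1 5 load 5.3333
2 10 source 5.6000
3 15 load 5.6889
4 20 source 5.7067
5 25 load 5.7126
6 30 source 5.7138
7 35 load 5.7142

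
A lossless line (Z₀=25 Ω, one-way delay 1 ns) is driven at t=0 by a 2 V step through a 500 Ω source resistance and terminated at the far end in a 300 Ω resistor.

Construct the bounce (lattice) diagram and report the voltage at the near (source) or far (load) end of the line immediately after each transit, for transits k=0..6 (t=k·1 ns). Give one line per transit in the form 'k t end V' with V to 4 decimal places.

0 0 source 0.0952
1 1 load 0.1758
2 2 source 0.2487
3 3 load 0.3104
4 4 source 0.3662
5 5 load 0.4135
6 6 source 0.4562

Γ_L=0.846154, Γ_S=0.904762; launch V₁=2·25/525=0.095238
k=0 src: V=0.0952
k=1 load: inc=0.095238, refl=0.095238·0.846154=0.0806; V=0.000000+0.095238+0.080586=0.1758
k=2 src: inc=0.080586, refl=0.080586·0.904762=0.0729; V=0.095238+0.080586+0.072911=0.2487
k=3 load: inc=0.072911, refl=0.072911·0.846154=0.0617; V=0.175824+0.072911+0.061694=0.3104
k=4 src: inc=0.061694, refl=0.061694·0.904762=0.0558; V=0.248735+0.061694+0.055818=0.3662
k=5 load: inc=0.055818, refl=0.055818·0.846154=0.0472; V=0.310429+0.055818+0.047231=0.4135
k=6 src: inc=0.047231, refl=0.047231·0.904762=0.0427; V=0.366248+0.047231+0.042733=0.4562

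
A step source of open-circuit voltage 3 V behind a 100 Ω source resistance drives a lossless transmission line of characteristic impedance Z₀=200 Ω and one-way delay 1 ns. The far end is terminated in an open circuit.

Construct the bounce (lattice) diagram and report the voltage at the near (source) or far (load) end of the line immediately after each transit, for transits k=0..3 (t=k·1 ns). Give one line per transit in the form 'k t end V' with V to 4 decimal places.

0 0 source 2.0000
1 1 load 4.0000
2 2 source 3.3333
3 3 load 2.6667

Γ_L=1.000000, Γ_S=-0.333333; launch V₁=3·200/300=2.000000
k=0 src: V=2.0000
k=1 load: inc=2.000000, refl=2.000000·1.000000=2.0000; V=0.000000+2.000000+2.000000=4.0000
k=2 src: inc=2.000000, refl=2.000000·-0.333333=-0.6667; V=2.000000+2.000000+-0.666667=3.3333
k=3 load: inc=-0.666667, refl=-0.666667·1.000000=-0.6667; V=4.000000+-0.666667+-0.666667=2.6667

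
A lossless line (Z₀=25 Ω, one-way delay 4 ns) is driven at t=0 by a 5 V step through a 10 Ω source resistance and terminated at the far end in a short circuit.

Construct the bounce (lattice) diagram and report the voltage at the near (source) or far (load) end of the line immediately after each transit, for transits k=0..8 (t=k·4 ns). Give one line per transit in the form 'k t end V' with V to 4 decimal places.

0 0 source 3.5714
1 4 load 0.0000
2 8 source 1.5306
3 12 load 0.0000
4 16 source 0.6560
5 20 load 0.0000
6 24 source 0.2811
7 28 load 0.0000
8 32 source 0.1205

Γ_L=-1.000000, Γ_S=-0.428571; launch V₁=5·25/35=3.571429
k=0 src: V=3.5714
k=1 load: inc=3.571429, refl=3.571429·-1.000000=-3.5714; V=0.000000+3.571429+-3.571429=0.0000
k=2 src: inc=-3.571429, refl=-3.571429·-0.428571=1.5306; V=3.571429+-3.571429+1.530612=1.5306
k=3 load: inc=1.530612, refl=1.530612·-1.000000=-1.5306; V=0.000000+1.530612+-1.530612=0.0000
k=4 src: inc=-1.530612, refl=-1.530612·-0.428571=0.6560; V=1.530612+-1.530612+0.655977=0.6560
k=5 load: inc=0.655977, refl=0.655977·-1.000000=-0.6560; V=0.000000+0.655977+-0.655977=0.0000
k=6 src: inc=-0.655977, refl=-0.655977·-0.428571=0.2811; V=0.655977+-0.655977+0.281133=0.2811
k=7 load: inc=0.281133, refl=0.281133·-1.000000=-0.2811; V=0.000000+0.281133+-0.281133=0.0000
k=8 src: inc=-0.281133, refl=-0.281133·-0.428571=0.1205; V=0.281133+-0.281133+0.120486=0.1205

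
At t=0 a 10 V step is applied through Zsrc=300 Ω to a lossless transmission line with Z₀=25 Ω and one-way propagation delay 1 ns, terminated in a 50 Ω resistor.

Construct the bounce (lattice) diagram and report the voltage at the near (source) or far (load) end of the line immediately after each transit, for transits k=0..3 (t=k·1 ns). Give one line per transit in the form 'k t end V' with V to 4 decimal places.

Γ_L=0.333333, Γ_S=0.846154; launch V₁=10·25/325=0.769231
k=0 src: V=0.7692
k=1 load: inc=0.769231, refl=0.769231·0.333333=0.2564; V=0.000000+0.769231+0.256410=1.0256
k=2 src: inc=0.256410, refl=0.256410·0.846154=0.2170; V=0.769231+0.256410+0.216963=1.2426
k=3 load: inc=0.216963, refl=0.216963·0.333333=0.0723; V=1.025641+0.216963+0.072321=1.3149

0 0 source 0.7692
1 1 load 1.0256
2 2 source 1.2426
3 3 load 1.3149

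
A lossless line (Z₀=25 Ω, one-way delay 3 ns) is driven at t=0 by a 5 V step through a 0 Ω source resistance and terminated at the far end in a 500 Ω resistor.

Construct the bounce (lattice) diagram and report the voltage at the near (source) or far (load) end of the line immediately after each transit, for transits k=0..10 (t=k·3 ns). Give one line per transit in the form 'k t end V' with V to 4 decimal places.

Γ_L=0.904762, Γ_S=-1.000000; launch V₁=5·25/25=5.000000
k=0 src: V=5.0000
k=1 load: inc=5.000000, refl=5.000000·0.904762=4.5238; V=0.000000+5.000000+4.523810=9.5238
k=2 src: inc=4.523810, refl=4.523810·-1.000000=-4.5238; V=5.000000+4.523810+-4.523810=5.0000
k=3 load: inc=-4.523810, refl=-4.523810·0.904762=-4.0930; V=9.523810+-4.523810+-4.092971=0.9070
k=4 src: inc=-4.092971, refl=-4.092971·-1.000000=4.0930; V=5.000000+-4.092971+4.092971=5.0000
k=5 load: inc=4.092971, refl=4.092971·0.904762=3.7032; V=0.907029+4.092971+3.703164=8.7032
k=6 src: inc=3.703164, refl=3.703164·-1.000000=-3.7032; V=5.000000+3.703164+-3.703164=5.0000
k=7 load: inc=-3.703164, refl=-3.703164·0.904762=-3.3505; V=8.703164+-3.703164+-3.350482=1.6495
k=8 src: inc=-3.350482, refl=-3.350482·-1.000000=3.3505; V=5.000000+-3.350482+3.350482=5.0000
k=9 load: inc=3.350482, refl=3.350482·0.904762=3.0314; V=1.649518+3.350482+3.031388=8.0314
k=10 src: inc=3.031388, refl=3.031388·-1.000000=-3.0314; V=5.000000+3.031388+-3.031388=5.0000

0 0 source 5.0000
1 3 load 9.5238
2 6 source 5.0000
3 9 load 0.9070
4 12 source 5.0000
5 15 load 8.7032
6 18 source 5.0000
7 21 load 1.6495
8 24 source 5.0000
9 27 load 8.0314
10 30 source 5.0000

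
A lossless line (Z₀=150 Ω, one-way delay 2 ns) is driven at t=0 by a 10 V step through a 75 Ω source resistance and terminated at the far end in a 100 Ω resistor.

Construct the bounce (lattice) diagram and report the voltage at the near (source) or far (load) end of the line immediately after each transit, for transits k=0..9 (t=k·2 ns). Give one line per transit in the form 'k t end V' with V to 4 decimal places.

0 0 source 6.6667
1 2 load 5.3333
2 4 source 5.7778
3 6 load 5.6889
4 8 source 5.7185
5 10 load 5.7126
6 12 source 5.7146
7 14 load 5.7142
8 16 source 5.7143
9 18 load 5.7143

Γ_L=-0.200000, Γ_S=-0.333333; launch V₁=10·150/225=6.666667
k=0 src: V=6.6667
k=1 load: inc=6.666667, refl=6.666667·-0.200000=-1.3333; V=0.000000+6.666667+-1.333333=5.3333
k=2 src: inc=-1.333333, refl=-1.333333·-0.333333=0.4444; V=6.666667+-1.333333+0.444444=5.7778
k=3 load: inc=0.444444, refl=0.444444·-0.200000=-0.0889; V=5.333333+0.444444+-0.088889=5.6889
k=4 src: inc=-0.088889, refl=-0.088889·-0.333333=0.0296; V=5.777778+-0.088889+0.029630=5.7185
k=5 load: inc=0.029630, refl=0.029630·-0.200000=-0.0059; V=5.688889+0.029630+-0.005926=5.7126
k=6 src: inc=-0.005926, refl=-0.005926·-0.333333=0.0020; V=5.718519+-0.005926+0.001975=5.7146
k=7 load: inc=0.001975, refl=0.001975·-0.200000=-0.0004; V=5.712593+0.001975+-0.000395=5.7142
k=8 src: inc=-0.000395, refl=-0.000395·-0.333333=0.0001; V=5.714568+-0.000395+0.000132=5.7143
k=9 load: inc=0.000132, refl=0.000132·-0.200000=-0.0000; V=5.714173+0.000132+-0.000026=5.7143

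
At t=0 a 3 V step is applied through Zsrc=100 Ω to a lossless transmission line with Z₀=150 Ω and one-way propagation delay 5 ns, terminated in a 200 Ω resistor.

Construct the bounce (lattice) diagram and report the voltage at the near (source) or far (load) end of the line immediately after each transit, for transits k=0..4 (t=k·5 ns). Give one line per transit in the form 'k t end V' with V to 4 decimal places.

Γ_L=0.142857, Γ_S=-0.200000; launch V₁=3·150/250=1.800000
k=0 src: V=1.8000
k=1 load: inc=1.800000, refl=1.800000·0.142857=0.2571; V=0.000000+1.800000+0.257143=2.0571
k=2 src: inc=0.257143, refl=0.257143·-0.200000=-0.0514; V=1.800000+0.257143+-0.051429=2.0057
k=3 load: inc=-0.051429, refl=-0.051429·0.142857=-0.0073; V=2.057143+-0.051429+-0.007347=1.9984
k=4 src: inc=-0.007347, refl=-0.007347·-0.200000=0.0015; V=2.005714+-0.007347+0.001469=1.9998

0 0 source 1.8000
1 5 load 2.0571
2 10 source 2.0057
3 15 load 1.9984
4 20 source 1.9998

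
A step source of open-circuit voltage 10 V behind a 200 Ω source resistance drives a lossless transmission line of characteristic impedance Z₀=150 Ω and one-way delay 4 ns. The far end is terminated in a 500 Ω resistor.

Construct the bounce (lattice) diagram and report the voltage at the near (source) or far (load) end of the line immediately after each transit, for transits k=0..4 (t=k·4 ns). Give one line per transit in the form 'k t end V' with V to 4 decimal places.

Γ_L=0.538462, Γ_S=0.142857; launch V₁=10·150/350=4.285714
k=0 src: V=4.2857
k=1 load: inc=4.285714, refl=4.285714·0.538462=2.3077; V=0.000000+4.285714+2.307692=6.5934
k=2 src: inc=2.307692, refl=2.307692·0.142857=0.3297; V=4.285714+2.307692+0.329670=6.9231
k=3 load: inc=0.329670, refl=0.329670·0.538462=0.1775; V=6.593407+0.329670+0.177515=7.1006
k=4 src: inc=0.177515, refl=0.177515·0.142857=0.0254; V=6.923077+0.177515+0.025359=7.1260

0 0 source 4.2857
1 4 load 6.5934
2 8 source 6.9231
3 12 load 7.1006
4 16 source 7.1260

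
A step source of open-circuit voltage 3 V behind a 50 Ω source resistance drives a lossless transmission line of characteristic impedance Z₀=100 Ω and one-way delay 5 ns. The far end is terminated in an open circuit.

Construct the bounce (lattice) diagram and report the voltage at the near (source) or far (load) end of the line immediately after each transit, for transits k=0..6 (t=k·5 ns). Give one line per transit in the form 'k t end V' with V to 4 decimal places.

0 0 source 2.0000
1 5 load 4.0000
2 10 source 3.3333
3 15 load 2.6667
4 20 source 2.8889
5 25 load 3.1111
6 30 source 3.0370

Γ_L=1.000000, Γ_S=-0.333333; launch V₁=3·100/150=2.000000
k=0 src: V=2.0000
k=1 load: inc=2.000000, refl=2.000000·1.000000=2.0000; V=0.000000+2.000000+2.000000=4.0000
k=2 src: inc=2.000000, refl=2.000000·-0.333333=-0.6667; V=2.000000+2.000000+-0.666667=3.3333
k=3 load: inc=-0.666667, refl=-0.666667·1.000000=-0.6667; V=4.000000+-0.666667+-0.666667=2.6667
k=4 src: inc=-0.666667, refl=-0.666667·-0.333333=0.2222; V=3.333333+-0.666667+0.222222=2.8889
k=5 load: inc=0.222222, refl=0.222222·1.000000=0.2222; V=2.666667+0.222222+0.222222=3.1111
k=6 src: inc=0.222222, refl=0.222222·-0.333333=-0.0741; V=2.888889+0.222222+-0.074074=3.0370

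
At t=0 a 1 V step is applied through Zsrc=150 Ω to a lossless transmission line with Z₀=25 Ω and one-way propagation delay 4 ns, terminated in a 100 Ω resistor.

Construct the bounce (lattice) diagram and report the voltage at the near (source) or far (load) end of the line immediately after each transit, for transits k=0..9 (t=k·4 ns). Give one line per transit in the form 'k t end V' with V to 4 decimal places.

Γ_L=0.600000, Γ_S=0.714286; launch V₁=1·25/175=0.142857
k=0 src: V=0.1429
k=1 load: inc=0.142857, refl=0.142857·0.600000=0.0857; V=0.000000+0.142857+0.085714=0.2286
k=2 src: inc=0.085714, refl=0.085714·0.714286=0.0612; V=0.142857+0.085714+0.061224=0.2898
k=3 load: inc=0.061224, refl=0.061224·0.600000=0.0367; V=0.228571+0.061224+0.036735=0.3265
k=4 src: inc=0.036735, refl=0.036735·0.714286=0.0262; V=0.289796+0.036735+0.026239=0.3528
k=5 load: inc=0.026239, refl=0.026239·0.600000=0.0157; V=0.326531+0.026239+0.015743=0.3685
k=6 src: inc=0.015743, refl=0.015743·0.714286=0.0112; V=0.352770+0.015743+0.011245=0.3798
k=7 load: inc=0.011245, refl=0.011245·0.600000=0.0067; V=0.368513+0.011245+0.006747=0.3865
k=8 src: inc=0.006747, refl=0.006747·0.714286=0.0048; V=0.379758+0.006747+0.004819=0.3913
k=9 load: inc=0.004819, refl=0.004819·0.600000=0.0029; V=0.386506+0.004819+0.002892=0.3942

0 0 source 0.1429
1 4 load 0.2286
2 8 source 0.2898
3 12 load 0.3265
4 16 source 0.3528
5 20 load 0.3685
6 24 source 0.3798
7 28 load 0.3865
8 32 source 0.3913
9 36 load 0.3942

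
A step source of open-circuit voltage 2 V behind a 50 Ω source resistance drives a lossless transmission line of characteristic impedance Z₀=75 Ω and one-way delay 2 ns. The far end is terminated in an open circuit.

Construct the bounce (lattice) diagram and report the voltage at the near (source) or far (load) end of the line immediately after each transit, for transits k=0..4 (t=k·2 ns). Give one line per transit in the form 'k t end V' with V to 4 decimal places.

Γ_L=1.000000, Γ_S=-0.200000; launch V₁=2·75/125=1.200000
k=0 src: V=1.2000
k=1 load: inc=1.200000, refl=1.200000·1.000000=1.2000; V=0.000000+1.200000+1.200000=2.4000
k=2 src: inc=1.200000, refl=1.200000·-0.200000=-0.2400; V=1.200000+1.200000+-0.240000=2.1600
k=3 load: inc=-0.240000, refl=-0.240000·1.000000=-0.2400; V=2.400000+-0.240000+-0.240000=1.9200
k=4 src: inc=-0.240000, refl=-0.240000·-0.200000=0.0480; V=2.160000+-0.240000+0.048000=1.9680

0 0 source 1.2000
1 2 load 2.4000
2 4 source 2.1600
3 6 load 1.9200
4 8 source 1.9680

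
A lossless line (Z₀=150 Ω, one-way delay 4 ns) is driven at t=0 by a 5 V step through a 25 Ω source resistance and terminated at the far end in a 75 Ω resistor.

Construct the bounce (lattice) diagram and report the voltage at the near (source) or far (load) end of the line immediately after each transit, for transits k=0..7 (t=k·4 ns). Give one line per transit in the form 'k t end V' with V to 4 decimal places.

Γ_L=-0.333333, Γ_S=-0.714286; launch V₁=5·150/175=4.285714
k=0 src: V=4.2857
k=1 load: inc=4.285714, refl=4.285714·-0.333333=-1.4286; V=0.000000+4.285714+-1.428571=2.8571
k=2 src: inc=-1.428571, refl=-1.428571·-0.714286=1.0204; V=4.285714+-1.428571+1.020408=3.8776
k=3 load: inc=1.020408, refl=1.020408·-0.333333=-0.3401; V=2.857143+1.020408+-0.340136=3.5374
k=4 src: inc=-0.340136, refl=-0.340136·-0.714286=0.2430; V=3.877551+-0.340136+0.242954=3.7804
k=5 load: inc=0.242954, refl=0.242954·-0.333333=-0.0810; V=3.537415+0.242954+-0.080985=3.6994
k=6 src: inc=-0.080985, refl=-0.080985·-0.714286=0.0578; V=3.780369+-0.080985+0.057846=3.7572
k=7 load: inc=0.057846, refl=0.057846·-0.333333=-0.0193; V=3.699385+0.057846+-0.019282=3.7379

0 0 source 4.2857
1 4 load 2.8571
2 8 source 3.8776
3 12 load 3.5374
4 16 source 3.7804
5 20 load 3.6994
6 24 source 3.7572
7 28 load 3.7379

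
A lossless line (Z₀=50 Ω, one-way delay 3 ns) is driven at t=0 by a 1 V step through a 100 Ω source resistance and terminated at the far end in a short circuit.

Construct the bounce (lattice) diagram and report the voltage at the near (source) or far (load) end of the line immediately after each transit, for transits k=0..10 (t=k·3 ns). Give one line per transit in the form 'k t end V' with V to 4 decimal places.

0 0 source 0.3333
1 3 load 0.0000
2 6 source -0.1111
3 9 load 0.0000
4 12 source 0.0370
5 15 load 0.0000
6 18 source -0.0123
7 21 load 0.0000
8 24 source 0.0041
9 27 load 0.0000
10 30 source -0.0014

Γ_L=-1.000000, Γ_S=0.333333; launch V₁=1·50/150=0.333333
k=0 src: V=0.3333
k=1 load: inc=0.333333, refl=0.333333·-1.000000=-0.3333; V=0.000000+0.333333+-0.333333=0.0000
k=2 src: inc=-0.333333, refl=-0.333333·0.333333=-0.1111; V=0.333333+-0.333333+-0.111111=-0.1111
k=3 load: inc=-0.111111, refl=-0.111111·-1.000000=0.1111; V=0.000000+-0.111111+0.111111=0.0000
k=4 src: inc=0.111111, refl=0.111111·0.333333=0.0370; V=-0.111111+0.111111+0.037037=0.0370
k=5 load: inc=0.037037, refl=0.037037·-1.000000=-0.0370; V=0.000000+0.037037+-0.037037=0.0000
k=6 src: inc=-0.037037, refl=-0.037037·0.333333=-0.0123; V=0.037037+-0.037037+-0.012346=-0.0123
k=7 load: inc=-0.012346, refl=-0.012346·-1.000000=0.0123; V=0.000000+-0.012346+0.012346=0.0000
k=8 src: inc=0.012346, refl=0.012346·0.333333=0.0041; V=-0.012346+0.012346+0.004115=0.0041
k=9 load: inc=0.004115, refl=0.004115·-1.000000=-0.0041; V=0.000000+0.004115+-0.004115=0.0000
k=10 src: inc=-0.004115, refl=-0.004115·0.333333=-0.0014; V=0.004115+-0.004115+-0.001372=-0.0014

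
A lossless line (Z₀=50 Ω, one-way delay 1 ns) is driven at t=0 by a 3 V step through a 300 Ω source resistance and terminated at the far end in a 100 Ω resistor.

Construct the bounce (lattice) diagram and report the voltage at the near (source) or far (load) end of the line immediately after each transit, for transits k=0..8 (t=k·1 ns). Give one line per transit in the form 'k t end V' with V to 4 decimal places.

0 0 source 0.4286
1 1 load 0.5714
2 2 source 0.6735
3 3 load 0.7075
4 4 source 0.7318
5 5 load 0.7399
6 6 source 0.7457
7 7 load 0.7476
8 8 source 0.7490

Γ_L=0.333333, Γ_S=0.714286; launch V₁=3·50/350=0.428571
k=0 src: V=0.4286
k=1 load: inc=0.428571, refl=0.428571·0.333333=0.1429; V=0.000000+0.428571+0.142857=0.5714
k=2 src: inc=0.142857, refl=0.142857·0.714286=0.1020; V=0.428571+0.142857+0.102041=0.6735
k=3 load: inc=0.102041, refl=0.102041·0.333333=0.0340; V=0.571429+0.102041+0.034014=0.7075
k=4 src: inc=0.034014, refl=0.034014·0.714286=0.0243; V=0.673469+0.034014+0.024295=0.7318
k=5 load: inc=0.024295, refl=0.024295·0.333333=0.0081; V=0.707483+0.024295+0.008098=0.7399
k=6 src: inc=0.008098, refl=0.008098·0.714286=0.0058; V=0.731778+0.008098+0.005785=0.7457
k=7 load: inc=0.005785, refl=0.005785·0.333333=0.0019; V=0.739877+0.005785+0.001928=0.7476
k=8 src: inc=0.001928, refl=0.001928·0.714286=0.0014; V=0.745662+0.001928+0.001377=0.7490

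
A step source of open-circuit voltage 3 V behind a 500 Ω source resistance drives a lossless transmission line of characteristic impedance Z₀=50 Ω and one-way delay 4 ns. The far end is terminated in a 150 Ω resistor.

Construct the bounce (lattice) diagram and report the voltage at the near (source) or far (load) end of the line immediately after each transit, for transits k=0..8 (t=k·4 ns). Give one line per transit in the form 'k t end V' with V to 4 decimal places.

Γ_L=0.500000, Γ_S=0.818182; launch V₁=3·50/550=0.272727
k=0 src: V=0.2727
k=1 load: inc=0.272727, refl=0.272727·0.500000=0.1364; V=0.000000+0.272727+0.136364=0.4091
k=2 src: inc=0.136364, refl=0.136364·0.818182=0.1116; V=0.272727+0.136364+0.111570=0.5207
k=3 load: inc=0.111570, refl=0.111570·0.500000=0.0558; V=0.409091+0.111570+0.055785=0.5764
k=4 src: inc=0.055785, refl=0.055785·0.818182=0.0456; V=0.520661+0.055785+0.045642=0.6221
k=5 load: inc=0.045642, refl=0.045642·0.500000=0.0228; V=0.576446+0.045642+0.022821=0.6449
k=6 src: inc=0.022821, refl=0.022821·0.818182=0.0187; V=0.622089+0.022821+0.018672=0.6636
k=7 load: inc=0.018672, refl=0.018672·0.500000=0.0093; V=0.644910+0.018672+0.009336=0.6729
k=8 src: inc=0.009336, refl=0.009336·0.818182=0.0076; V=0.663582+0.009336+0.007638=0.6806

0 0 source 0.2727
1 4 load 0.4091
2 8 source 0.5207
3 12 load 0.5764
4 16 source 0.6221
5 20 load 0.6449
6 24 source 0.6636
7 28 load 0.6729
8 32 source 0.6806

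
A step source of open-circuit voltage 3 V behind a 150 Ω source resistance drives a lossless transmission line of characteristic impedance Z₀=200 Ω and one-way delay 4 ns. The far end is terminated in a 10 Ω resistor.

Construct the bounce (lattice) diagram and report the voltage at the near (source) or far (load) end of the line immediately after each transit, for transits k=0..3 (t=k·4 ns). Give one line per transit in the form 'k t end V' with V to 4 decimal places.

Γ_L=-0.904762, Γ_S=-0.142857; launch V₁=3·200/350=1.714286
k=0 src: V=1.7143
k=1 load: inc=1.714286, refl=1.714286·-0.904762=-1.5510; V=0.000000+1.714286+-1.551020=0.1633
k=2 src: inc=-1.551020, refl=-1.551020·-0.142857=0.2216; V=1.714286+-1.551020+0.221574=0.3848
k=3 load: inc=0.221574, refl=0.221574·-0.904762=-0.2005; V=0.163265+0.221574+-0.200472=0.1844

0 0 source 1.7143
1 4 load 0.1633
2 8 source 0.3848
3 12 load 0.1844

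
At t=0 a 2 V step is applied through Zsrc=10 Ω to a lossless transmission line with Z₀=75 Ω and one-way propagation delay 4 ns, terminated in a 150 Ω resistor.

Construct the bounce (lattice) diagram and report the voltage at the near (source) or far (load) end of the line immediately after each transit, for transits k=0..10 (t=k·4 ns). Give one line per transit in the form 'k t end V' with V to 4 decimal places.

Γ_L=0.333333, Γ_S=-0.764706; launch V₁=2·75/85=1.764706
k=0 src: V=1.7647
k=1 load: inc=1.764706, refl=1.764706·0.333333=0.5882; V=0.000000+1.764706+0.588235=2.3529
k=2 src: inc=0.588235, refl=0.588235·-0.764706=-0.4498; V=1.764706+0.588235+-0.449827=1.9031
k=3 load: inc=-0.449827, refl=-0.449827·0.333333=-0.1499; V=2.352941+-0.449827+-0.149942=1.7532
k=4 src: inc=-0.149942, refl=-0.149942·-0.764706=0.1147; V=1.903114+-0.149942+0.114662=1.8678
k=5 load: inc=0.114662, refl=0.114662·0.333333=0.0382; V=1.753172+0.114662+0.038221=1.9061
k=6 src: inc=0.038221, refl=0.038221·-0.764706=-0.0292; V=1.867834+0.038221+-0.029228=1.8768
k=7 load: inc=-0.029228, refl=-0.029228·0.333333=-0.0097; V=1.906054+-0.029228+-0.009743=1.8671
k=8 src: inc=-0.009743, refl=-0.009743·-0.764706=0.0075; V=1.876827+-0.009743+0.007450=1.8745
k=9 load: inc=0.007450, refl=0.007450·0.333333=0.0025; V=1.867084+0.007450+0.002483=1.8770
k=10 src: inc=0.002483, refl=0.002483·-0.764706=-0.0019; V=1.874534+0.002483+-0.001899=1.8751

0 0 source 1.7647
1 4 load 2.3529
2 8 source 1.9031
3 12 load 1.7532
4 16 source 1.8678
5 20 load 1.9061
6 24 source 1.8768
7 28 load 1.8671
8 32 source 1.8745
9 36 load 1.8770
10 40 source 1.8751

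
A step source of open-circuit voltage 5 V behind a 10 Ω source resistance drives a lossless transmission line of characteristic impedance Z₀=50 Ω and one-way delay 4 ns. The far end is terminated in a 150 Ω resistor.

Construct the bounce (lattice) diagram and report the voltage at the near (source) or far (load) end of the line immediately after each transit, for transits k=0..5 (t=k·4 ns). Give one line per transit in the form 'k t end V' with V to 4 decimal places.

Γ_L=0.500000, Γ_S=-0.666667; launch V₁=5·50/60=4.166667
k=0 src: V=4.1667
k=1 load: inc=4.166667, refl=4.166667·0.500000=2.0833; V=0.000000+4.166667+2.083333=6.2500
k=2 src: inc=2.083333, refl=2.083333·-0.666667=-1.3889; V=4.166667+2.083333+-1.388889=4.8611
k=3 load: inc=-1.388889, refl=-1.388889·0.500000=-0.6944; V=6.250000+-1.388889+-0.694444=4.1667
k=4 src: inc=-0.694444, refl=-0.694444·-0.666667=0.4630; V=4.861111+-0.694444+0.462963=4.6296
k=5 load: inc=0.462963, refl=0.462963·0.500000=0.2315; V=4.166667+0.462963+0.231481=4.8611

0 0 source 4.1667
1 4 load 6.2500
2 8 source 4.8611
3 12 load 4.1667
4 16 source 4.6296
5 20 load 4.8611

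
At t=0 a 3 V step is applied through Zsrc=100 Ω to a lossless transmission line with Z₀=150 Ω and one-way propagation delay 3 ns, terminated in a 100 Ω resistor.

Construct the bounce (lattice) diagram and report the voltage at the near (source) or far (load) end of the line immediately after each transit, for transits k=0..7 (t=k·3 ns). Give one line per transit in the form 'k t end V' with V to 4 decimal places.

Γ_L=-0.200000, Γ_S=-0.200000; launch V₁=3·150/250=1.800000
k=0 src: V=1.8000
k=1 load: inc=1.800000, refl=1.800000·-0.200000=-0.3600; V=0.000000+1.800000+-0.360000=1.4400
k=2 src: inc=-0.360000, refl=-0.360000·-0.200000=0.0720; V=1.800000+-0.360000+0.072000=1.5120
k=3 load: inc=0.072000, refl=0.072000·-0.200000=-0.0144; V=1.440000+0.072000+-0.014400=1.4976
k=4 src: inc=-0.014400, refl=-0.014400·-0.200000=0.0029; V=1.512000+-0.014400+0.002880=1.5005
k=5 load: inc=0.002880, refl=0.002880·-0.200000=-0.0006; V=1.497600+0.002880+-0.000576=1.4999
k=6 src: inc=-0.000576, refl=-0.000576·-0.200000=0.0001; V=1.500480+-0.000576+0.000115=1.5000
k=7 load: inc=0.000115, refl=0.000115·-0.200000=-0.0000; V=1.499904+0.000115+-0.000023=1.5000

0 0 source 1.8000
1 3 load 1.4400
2 6 source 1.5120
3 9 load 1.4976
4 12 source 1.5005
5 15 load 1.4999
6 18 source 1.5000
7 21 load 1.5000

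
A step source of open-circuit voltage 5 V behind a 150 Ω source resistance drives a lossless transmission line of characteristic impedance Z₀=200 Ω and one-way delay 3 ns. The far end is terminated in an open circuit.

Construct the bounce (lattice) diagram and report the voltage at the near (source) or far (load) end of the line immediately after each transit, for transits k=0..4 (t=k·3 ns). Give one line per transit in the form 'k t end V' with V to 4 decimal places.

0 0 source 2.8571
1 3 load 5.7143
2 6 source 5.3061
3 9 load 4.8980
4 12 source 4.9563

Γ_L=1.000000, Γ_S=-0.142857; launch V₁=5·200/350=2.857143
k=0 src: V=2.8571
k=1 load: inc=2.857143, refl=2.857143·1.000000=2.8571; V=0.000000+2.857143+2.857143=5.7143
k=2 src: inc=2.857143, refl=2.857143·-0.142857=-0.4082; V=2.857143+2.857143+-0.408163=5.3061
k=3 load: inc=-0.408163, refl=-0.408163·1.000000=-0.4082; V=5.714286+-0.408163+-0.408163=4.8980
k=4 src: inc=-0.408163, refl=-0.408163·-0.142857=0.0583; V=5.306122+-0.408163+0.058309=4.9563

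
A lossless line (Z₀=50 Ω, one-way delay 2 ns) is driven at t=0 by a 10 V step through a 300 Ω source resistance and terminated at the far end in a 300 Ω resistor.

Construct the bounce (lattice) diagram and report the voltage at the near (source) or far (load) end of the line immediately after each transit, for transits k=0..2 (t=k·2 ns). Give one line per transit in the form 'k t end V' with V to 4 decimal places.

Γ_L=0.714286, Γ_S=0.714286; launch V₁=10·50/350=1.428571
k=0 src: V=1.4286
k=1 load: inc=1.428571, refl=1.428571·0.714286=1.0204; V=0.000000+1.428571+1.020408=2.4490
k=2 src: inc=1.020408, refl=1.020408·0.714286=0.7289; V=1.428571+1.020408+0.728863=3.1778

0 0 source 1.4286
1 2 load 2.4490
2 4 source 3.1778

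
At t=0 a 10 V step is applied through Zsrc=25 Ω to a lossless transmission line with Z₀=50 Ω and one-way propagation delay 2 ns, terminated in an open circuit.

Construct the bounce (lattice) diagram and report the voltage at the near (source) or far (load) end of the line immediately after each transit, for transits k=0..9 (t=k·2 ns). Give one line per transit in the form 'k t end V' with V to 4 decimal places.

0 0 source 6.6667
1 2 load 13.3333
2 4 source 11.1111
3 6 load 8.8889
4 8 source 9.6296
5 10 load 10.3704
6 12 source 10.1235
7 14 load 9.8765
8 16 source 9.9588
9 18 load 10.0412

Γ_L=1.000000, Γ_S=-0.333333; launch V₁=10·50/75=6.666667
k=0 src: V=6.6667
k=1 load: inc=6.666667, refl=6.666667·1.000000=6.6667; V=0.000000+6.666667+6.666667=13.3333
k=2 src: inc=6.666667, refl=6.666667·-0.333333=-2.2222; V=6.666667+6.666667+-2.222222=11.1111
k=3 load: inc=-2.222222, refl=-2.222222·1.000000=-2.2222; V=13.333333+-2.222222+-2.222222=8.8889
k=4 src: inc=-2.222222, refl=-2.222222·-0.333333=0.7407; V=11.111111+-2.222222+0.740741=9.6296
k=5 load: inc=0.740741, refl=0.740741·1.000000=0.7407; V=8.888889+0.740741+0.740741=10.3704
k=6 src: inc=0.740741, refl=0.740741·-0.333333=-0.2469; V=9.629630+0.740741+-0.246914=10.1235
k=7 load: inc=-0.246914, refl=-0.246914·1.000000=-0.2469; V=10.370370+-0.246914+-0.246914=9.8765
k=8 src: inc=-0.246914, refl=-0.246914·-0.333333=0.0823; V=10.123457+-0.246914+0.082305=9.9588
k=9 load: inc=0.082305, refl=0.082305·1.000000=0.0823; V=9.876543+0.082305+0.082305=10.0412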